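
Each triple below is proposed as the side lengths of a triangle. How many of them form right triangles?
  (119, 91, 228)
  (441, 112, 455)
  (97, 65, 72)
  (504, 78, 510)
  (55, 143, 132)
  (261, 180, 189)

(119,91,228): 91+119 ≤ 228, not a triangle
(441,112,455): 112²+441² = 207025 = 455² → right
(97,65,72): 65²+72² = 9409 = 97² → right
(504,78,510): 78²+504² = 260100 = 510² → right
(55,143,132): 55²+132² = 20449 = 143² → right
(261,180,189): 180²+189² = 68121 = 261² → right
5 of the 6 are right.

5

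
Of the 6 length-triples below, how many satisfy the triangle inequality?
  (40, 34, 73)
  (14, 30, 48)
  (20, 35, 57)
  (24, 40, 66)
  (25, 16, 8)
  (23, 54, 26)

(34,40,73): 34+40 > 73 → valid
(14,30,48): 14+30 ≤ 48 → not valid
(20,35,57): 20+35 ≤ 57 → not valid
(24,40,66): 24+40 ≤ 66 → not valid
(8,16,25): 8+16 ≤ 25 → not valid
(23,26,54): 23+26 ≤ 54 → not valid
1 of the 6 triples forms a triangle.

1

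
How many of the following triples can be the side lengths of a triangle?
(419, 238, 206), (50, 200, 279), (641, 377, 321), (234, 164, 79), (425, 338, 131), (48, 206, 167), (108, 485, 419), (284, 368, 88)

7

(206,238,419): 206+238 > 419 → valid
(50,200,279): 50+200 ≤ 279 → not valid
(321,377,641): 321+377 > 641 → valid
(79,164,234): 79+164 > 234 → valid
(131,338,425): 131+338 > 425 → valid
(48,167,206): 48+167 > 206 → valid
(108,419,485): 108+419 > 485 → valid
(88,284,368): 88+284 > 368 → valid
7 of the 8 triples form a triangle.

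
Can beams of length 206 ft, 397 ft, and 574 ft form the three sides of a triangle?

Yes

The longest side is 574, and the other two sum to 603.
Since 603 > 574, the triangle inequality holds.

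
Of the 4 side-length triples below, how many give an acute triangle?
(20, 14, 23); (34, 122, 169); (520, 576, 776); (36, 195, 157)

1

(20,14,23): 14²+20² = 596 > 529 = 23² → acute
(34,122,169): 34+122 ≤ 169, not a triangle
(520,576,776): 520²+576² = 602176 = 776² → right
(36,195,157): 36+157 ≤ 195, not a triangle
1 of the 4 is acute.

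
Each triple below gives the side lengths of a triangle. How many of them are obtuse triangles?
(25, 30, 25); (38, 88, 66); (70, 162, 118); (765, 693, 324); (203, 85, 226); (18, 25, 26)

3

(25,30,25): 25²+25² = 1250 > 900 = 30² → acute
(38,88,66): 38²+66² = 5800 < 7744 = 88² → obtuse
(70,162,118): 70²+118² = 18824 < 26244 = 162² → obtuse
(765,693,324): 324²+693² = 585225 = 765² → right
(203,85,226): 85²+203² = 48434 < 51076 = 226² → obtuse
(18,25,26): 18²+25² = 949 > 676 = 26² → acute
3 of the 6 are obtuse.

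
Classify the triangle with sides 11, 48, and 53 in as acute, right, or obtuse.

obtuse

Compare the square of the longest side to the sum of squares of the other two: 11² + 48² = 2425 < 2809 = 53².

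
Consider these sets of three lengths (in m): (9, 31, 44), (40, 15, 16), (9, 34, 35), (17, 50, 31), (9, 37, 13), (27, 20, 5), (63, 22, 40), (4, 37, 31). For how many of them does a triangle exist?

(9,31,44): 9+31 ≤ 44 → not valid
(15,16,40): 15+16 ≤ 40 → not valid
(9,34,35): 9+34 > 35 → valid
(17,31,50): 17+31 ≤ 50 → not valid
(9,13,37): 9+13 ≤ 37 → not valid
(5,20,27): 5+20 ≤ 27 → not valid
(22,40,63): 22+40 ≤ 63 → not valid
(4,31,37): 4+31 ≤ 37 → not valid
1 of the 8 triples forms a triangle.

1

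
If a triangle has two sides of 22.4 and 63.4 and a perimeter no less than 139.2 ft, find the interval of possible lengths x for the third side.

Triangle inequality alone gives 41.0 < x < 85.8.
The perimeter condition gives x ≥ 139.2 − 22.4 − 63.4 = 53.4.
Intersecting the two: 53.4 ≤ x < 85.8.

53.4 ≤ x < 85.8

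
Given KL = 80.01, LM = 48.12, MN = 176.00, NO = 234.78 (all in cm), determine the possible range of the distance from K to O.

The maximum is all hops collinear in one direction: 80.01 + 48.12 + 176.00 + 234.78 = 538.91.
The longest hop is 234.78; the others sum to 304.13. Since 234.78 ≤ 304.13, the path can fold back on itself completely, so the minimum distance is 0.

0 ≤ KO ≤ 538.91 cm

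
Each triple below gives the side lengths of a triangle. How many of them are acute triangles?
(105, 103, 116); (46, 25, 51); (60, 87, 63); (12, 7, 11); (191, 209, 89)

(105,103,116): 103²+105² = 21634 > 13456 = 116² → acute
(46,25,51): 25²+46² = 2741 > 2601 = 51² → acute
(60,87,63): 60²+63² = 7569 = 87² → right
(12,7,11): 7²+11² = 170 > 144 = 12² → acute
(191,209,89): 89²+191² = 44402 > 43681 = 209² → acute
4 of the 5 are acute.

4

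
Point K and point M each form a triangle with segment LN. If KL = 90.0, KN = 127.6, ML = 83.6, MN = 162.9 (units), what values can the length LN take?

From triangle KLN: |90.0 − 127.6| < LN < 90.0 + 127.6, i.e. 37.6 < LN < 217.6.
From triangle MLN: 79.3 < LN < 246.5.
Both must hold, so LN lies in the intersection.

79.3 < LN < 217.6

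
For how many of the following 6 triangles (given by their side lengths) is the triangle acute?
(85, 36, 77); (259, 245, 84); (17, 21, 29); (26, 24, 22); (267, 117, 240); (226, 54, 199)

1

(85,36,77): 36²+77² = 7225 = 85² → right
(259,245,84): 84²+245² = 67081 = 259² → right
(17,21,29): 17²+21² = 730 < 841 = 29² → obtuse
(26,24,22): 22²+24² = 1060 > 676 = 26² → acute
(267,117,240): 117²+240² = 71289 = 267² → right
(226,54,199): 54²+199² = 42517 < 51076 = 226² → obtuse
1 of the 6 is acute.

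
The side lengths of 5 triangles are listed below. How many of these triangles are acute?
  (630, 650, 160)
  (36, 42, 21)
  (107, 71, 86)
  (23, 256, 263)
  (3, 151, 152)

(630,650,160): 160²+630² = 422500 = 650² → right
(36,42,21): 21²+36² = 1737 < 1764 = 42² → obtuse
(107,71,86): 71²+86² = 12437 > 11449 = 107² → acute
(23,256,263): 23²+256² = 66065 < 69169 = 263² → obtuse
(3,151,152): 3²+151² = 22810 < 23104 = 152² → obtuse
1 of the 5 is acute.

1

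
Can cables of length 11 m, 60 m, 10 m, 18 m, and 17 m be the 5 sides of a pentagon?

For a pentagon, each side must be shorter than the sum of the others.
Here the longest side is 60, but the remaining 4 sides sum to only 56.

No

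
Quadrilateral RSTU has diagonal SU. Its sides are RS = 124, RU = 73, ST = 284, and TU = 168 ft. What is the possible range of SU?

From triangle RSU: |124 − 73| < SU < 124 + 73, i.e. 51 < SU < 197.
From triangle TSU: 116 < SU < 452.
Both must hold, so SU lies in the intersection.

116 < SU < 197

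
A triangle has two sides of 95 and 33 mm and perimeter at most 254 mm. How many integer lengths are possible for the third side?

64

Triangle inequality: 62 < x < 128. Perimeter ≤ 254 gives x ≤ 254 − 95 − 33 = 126.
So 62 < x ≤ 126; integers 63 through 126: 64 values.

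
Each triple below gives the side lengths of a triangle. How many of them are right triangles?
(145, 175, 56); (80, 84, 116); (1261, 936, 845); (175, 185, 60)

(145,175,56): 56²+145² = 24161 < 30625 = 175² → obtuse
(80,84,116): 80²+84² = 13456 = 116² → right
(1261,936,845): 845²+936² = 1590121 = 1261² → right
(175,185,60): 60²+175² = 34225 = 185² → right
3 of the 4 are right.

3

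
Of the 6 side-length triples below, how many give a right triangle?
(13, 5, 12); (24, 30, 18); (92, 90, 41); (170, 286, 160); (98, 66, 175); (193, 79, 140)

(13,5,12): 5²+12² = 169 = 13² → right
(24,30,18): 18²+24² = 900 = 30² → right
(92,90,41): 41²+90² = 9781 > 8464 = 92² → acute
(170,286,160): 160²+170² = 54500 < 81796 = 286² → obtuse
(98,66,175): 66+98 ≤ 175, not a triangle
(193,79,140): 79²+140² = 25841 < 37249 = 193² → obtuse
2 of the 6 are right.

2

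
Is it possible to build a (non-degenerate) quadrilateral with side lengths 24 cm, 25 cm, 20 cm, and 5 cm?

Yes

A quadrilateral exists iff every side is shorter than the sum of the others — equivalently, the longest side is less than the sum of the rest.
Longest side 25 < 49 (sum of the remaining 3), so yes.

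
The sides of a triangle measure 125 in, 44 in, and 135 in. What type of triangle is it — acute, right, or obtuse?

Compare the square of the longest side to the sum of squares of the other two: 44² + 125² = 17561 < 18225 = 135².

obtuse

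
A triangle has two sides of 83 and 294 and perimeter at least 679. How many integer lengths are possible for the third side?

Triangle inequality: 211 < x < 377. Perimeter ≥ 679 gives x ≥ 679 − 83 − 294 = 302.
So 302 ≤ x < 377; integers 302 through 376: 75 values.

75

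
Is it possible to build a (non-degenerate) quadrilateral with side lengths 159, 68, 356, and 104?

No

For a quadrilateral, each side must be shorter than the sum of the others.
Here the longest side is 356, but the remaining 3 sides sum to only 331.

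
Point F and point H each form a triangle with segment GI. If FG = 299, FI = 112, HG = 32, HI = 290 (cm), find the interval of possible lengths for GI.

From triangle FGI: |299 − 112| < GI < 299 + 112, i.e. 187 < GI < 411.
From triangle HGI: 258 < GI < 322.
Both must hold, so GI lies in the intersection.

258 < GI < 322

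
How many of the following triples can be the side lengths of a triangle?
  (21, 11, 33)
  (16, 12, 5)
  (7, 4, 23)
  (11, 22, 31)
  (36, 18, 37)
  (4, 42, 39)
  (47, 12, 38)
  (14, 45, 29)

5

(11,21,33): 11+21 ≤ 33 → not valid
(5,12,16): 5+12 > 16 → valid
(4,7,23): 4+7 ≤ 23 → not valid
(11,22,31): 11+22 > 31 → valid
(18,36,37): 18+36 > 37 → valid
(4,39,42): 4+39 > 42 → valid
(12,38,47): 12+38 > 47 → valid
(14,29,45): 14+29 ≤ 45 → not valid
5 of the 8 triples form a triangle.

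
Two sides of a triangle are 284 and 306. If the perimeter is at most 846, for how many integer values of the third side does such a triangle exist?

234

Triangle inequality: 22 < x < 590. Perimeter ≤ 846 gives x ≤ 846 − 284 − 306 = 256.
So 22 < x ≤ 256; integers 23 through 256: 234 values.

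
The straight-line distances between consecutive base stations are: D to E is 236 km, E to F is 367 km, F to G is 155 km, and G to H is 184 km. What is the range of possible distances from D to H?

0 ≤ DH ≤ 942 km

The maximum is all hops collinear in one direction: 236 + 367 + 155 + 184 = 942.
The longest hop is 367; the others sum to 575. Since 367 ≤ 575, the path can fold back on itself completely, so the minimum distance is 0.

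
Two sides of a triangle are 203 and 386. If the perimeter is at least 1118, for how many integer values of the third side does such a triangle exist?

Triangle inequality: 183 < x < 589. Perimeter ≥ 1118 gives x ≥ 1118 − 203 − 386 = 529.
So 529 ≤ x < 589; integers 529 through 588: 60 values.

60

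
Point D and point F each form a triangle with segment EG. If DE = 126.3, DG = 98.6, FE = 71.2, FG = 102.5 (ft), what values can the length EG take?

31.3 < EG < 173.7

From triangle DEG: |126.3 − 98.6| < EG < 126.3 + 98.6, i.e. 27.7 < EG < 224.9.
From triangle FEG: 31.3 < EG < 173.7.
Both must hold, so EG lies in the intersection.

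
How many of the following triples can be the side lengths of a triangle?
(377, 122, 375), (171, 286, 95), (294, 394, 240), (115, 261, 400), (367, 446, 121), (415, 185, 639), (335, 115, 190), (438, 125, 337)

(122,375,377): 122+375 > 377 → valid
(95,171,286): 95+171 ≤ 286 → not valid
(240,294,394): 240+294 > 394 → valid
(115,261,400): 115+261 ≤ 400 → not valid
(121,367,446): 121+367 > 446 → valid
(185,415,639): 185+415 ≤ 639 → not valid
(115,190,335): 115+190 ≤ 335 → not valid
(125,337,438): 125+337 > 438 → valid
4 of the 8 triples form a triangle.

4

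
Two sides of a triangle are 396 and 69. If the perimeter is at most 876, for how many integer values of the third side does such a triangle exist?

84

Triangle inequality: 327 < x < 465. Perimeter ≤ 876 gives x ≤ 876 − 396 − 69 = 411.
So 327 < x ≤ 411; integers 328 through 411: 84 values.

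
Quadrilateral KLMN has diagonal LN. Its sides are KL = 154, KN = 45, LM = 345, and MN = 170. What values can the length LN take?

From triangle KLN: |154 − 45| < LN < 154 + 45, i.e. 109 < LN < 199.
From triangle MLN: 175 < LN < 515.
Both must hold, so LN lies in the intersection.

175 < LN < 199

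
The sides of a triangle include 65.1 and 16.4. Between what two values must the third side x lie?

48.7 < x < 81.5

By the triangle inequality, x must be less than 65.1 + 16.4 = 81.5 and greater than |65.1 − 16.4| = 48.7.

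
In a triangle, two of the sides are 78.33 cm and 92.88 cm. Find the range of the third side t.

By the triangle inequality, t must be less than 78.33 + 92.88 = 171.21 and greater than |78.33 − 92.88| = 14.55.

14.55 < t < 171.21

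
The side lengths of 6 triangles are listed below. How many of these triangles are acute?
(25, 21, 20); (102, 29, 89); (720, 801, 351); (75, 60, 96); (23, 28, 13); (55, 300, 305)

2

(25,21,20): 20²+21² = 841 > 625 = 25² → acute
(102,29,89): 29²+89² = 8762 < 10404 = 102² → obtuse
(720,801,351): 351²+720² = 641601 = 801² → right
(75,60,96): 60²+75² = 9225 > 9216 = 96² → acute
(23,28,13): 13²+23² = 698 < 784 = 28² → obtuse
(55,300,305): 55²+300² = 93025 = 305² → right
2 of the 6 are acute.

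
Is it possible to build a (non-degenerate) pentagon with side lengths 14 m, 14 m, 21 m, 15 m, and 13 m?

Yes

A pentagon exists iff every side is shorter than the sum of the others — equivalently, the longest side is less than the sum of the rest.
Longest side 21 < 56 (sum of the remaining 4), so yes.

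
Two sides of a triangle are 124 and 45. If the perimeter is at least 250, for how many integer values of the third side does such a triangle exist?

88

Triangle inequality: 79 < x < 169. Perimeter ≥ 250 gives x ≥ 250 − 124 − 45 = 81.
So 81 ≤ x < 169; integers 81 through 168: 88 values.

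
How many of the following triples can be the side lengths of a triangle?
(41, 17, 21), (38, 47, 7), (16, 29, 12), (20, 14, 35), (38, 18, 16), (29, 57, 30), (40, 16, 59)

1

(17,21,41): 17+21 ≤ 41 → not valid
(7,38,47): 7+38 ≤ 47 → not valid
(12,16,29): 12+16 ≤ 29 → not valid
(14,20,35): 14+20 ≤ 35 → not valid
(16,18,38): 16+18 ≤ 38 → not valid
(29,30,57): 29+30 > 57 → valid
(16,40,59): 16+40 ≤ 59 → not valid
1 of the 7 triples forms a triangle.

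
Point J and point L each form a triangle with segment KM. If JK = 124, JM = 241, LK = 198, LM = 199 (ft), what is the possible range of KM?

From triangle JKM: |124 − 241| < KM < 124 + 241, i.e. 117 < KM < 365.
From triangle LKM: 1 < KM < 397.
Both must hold, so KM lies in the intersection.

117 < KM < 365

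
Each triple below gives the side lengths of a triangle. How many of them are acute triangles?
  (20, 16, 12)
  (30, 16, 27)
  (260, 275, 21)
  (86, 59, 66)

(20,16,12): 12²+16² = 400 = 20² → right
(30,16,27): 16²+27² = 985 > 900 = 30² → acute
(260,275,21): 21²+260² = 68041 < 75625 = 275² → obtuse
(86,59,66): 59²+66² = 7837 > 7396 = 86² → acute
2 of the 4 are acute.

2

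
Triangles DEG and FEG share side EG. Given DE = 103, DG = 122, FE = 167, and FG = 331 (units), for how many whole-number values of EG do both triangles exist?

From triangle DEG: 19 < EG < 225.
From triangle FEG: 164 < EG < 498.
Intersection: 164 < EG < 225, so integers 165 through 224: 60 values.

60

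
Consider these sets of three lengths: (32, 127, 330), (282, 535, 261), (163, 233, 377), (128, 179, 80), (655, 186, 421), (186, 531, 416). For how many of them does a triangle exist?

(32,127,330): 32+127 ≤ 330 → not valid
(261,282,535): 261+282 > 535 → valid
(163,233,377): 163+233 > 377 → valid
(80,128,179): 80+128 > 179 → valid
(186,421,655): 186+421 ≤ 655 → not valid
(186,416,531): 186+416 > 531 → valid
4 of the 6 triples form a triangle.

4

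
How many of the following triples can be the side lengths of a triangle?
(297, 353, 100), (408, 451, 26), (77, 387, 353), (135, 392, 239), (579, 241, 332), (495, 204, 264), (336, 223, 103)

(100,297,353): 100+297 > 353 → valid
(26,408,451): 26+408 ≤ 451 → not valid
(77,353,387): 77+353 > 387 → valid
(135,239,392): 135+239 ≤ 392 → not valid
(241,332,579): 241+332 ≤ 579 → not valid
(204,264,495): 204+264 ≤ 495 → not valid
(103,223,336): 103+223 ≤ 336 → not valid
2 of the 7 triples form a triangle.

2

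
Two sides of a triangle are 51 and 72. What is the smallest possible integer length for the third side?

22

The third side must be strictly greater than |51 − 72| = 21.
The smallest integer above 21 is 22.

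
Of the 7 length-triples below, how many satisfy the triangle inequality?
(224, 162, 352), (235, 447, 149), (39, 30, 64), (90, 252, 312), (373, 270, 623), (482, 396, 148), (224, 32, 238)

(162,224,352): 162+224 > 352 → valid
(149,235,447): 149+235 ≤ 447 → not valid
(30,39,64): 30+39 > 64 → valid
(90,252,312): 90+252 > 312 → valid
(270,373,623): 270+373 > 623 → valid
(148,396,482): 148+396 > 482 → valid
(32,224,238): 32+224 > 238 → valid
6 of the 7 triples form a triangle.

6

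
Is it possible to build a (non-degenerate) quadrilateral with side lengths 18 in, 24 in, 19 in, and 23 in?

Yes

A quadrilateral exists iff every side is shorter than the sum of the others — equivalently, the longest side is less than the sum of the rest.
Longest side 24 < 60 (sum of the remaining 3), so yes.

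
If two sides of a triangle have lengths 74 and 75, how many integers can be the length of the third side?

The third side lies in the open interval (1, 149).
Integers from 2 to 148 inclusive: 148 − 2 + 1 = 147.

147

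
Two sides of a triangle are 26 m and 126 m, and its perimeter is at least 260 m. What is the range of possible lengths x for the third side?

Triangle inequality alone gives 100 < x < 152.
The perimeter condition gives x ≥ 260 − 26 − 126 = 108.
Intersecting the two: 108 ≤ x < 152.

108 ≤ x < 152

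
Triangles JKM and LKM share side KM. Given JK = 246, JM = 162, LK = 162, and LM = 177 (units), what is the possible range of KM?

From triangle JKM: |246 − 162| < KM < 246 + 162, i.e. 84 < KM < 408.
From triangle LKM: 15 < KM < 339.
Both must hold, so KM lies in the intersection.

84 < KM < 339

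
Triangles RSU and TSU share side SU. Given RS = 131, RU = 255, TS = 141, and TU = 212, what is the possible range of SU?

124 < SU < 353

From triangle RSU: |131 − 255| < SU < 131 + 255, i.e. 124 < SU < 386.
From triangle TSU: 71 < SU < 353.
Both must hold, so SU lies in the intersection.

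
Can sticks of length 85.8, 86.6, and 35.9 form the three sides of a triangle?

The longest side is 86.6, and the other two sum to 121.7.
Since 121.7 > 86.6, the triangle inequality holds.

Yes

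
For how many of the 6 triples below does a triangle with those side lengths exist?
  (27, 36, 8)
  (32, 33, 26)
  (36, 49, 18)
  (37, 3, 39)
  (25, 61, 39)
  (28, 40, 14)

5

(8,27,36): 8+27 ≤ 36 → not valid
(26,32,33): 26+32 > 33 → valid
(18,36,49): 18+36 > 49 → valid
(3,37,39): 3+37 > 39 → valid
(25,39,61): 25+39 > 61 → valid
(14,28,40): 14+28 > 40 → valid
5 of the 6 triples form a triangle.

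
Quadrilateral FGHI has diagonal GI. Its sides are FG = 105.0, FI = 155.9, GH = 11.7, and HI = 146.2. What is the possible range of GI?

From triangle FGI: |105.0 − 155.9| < GI < 105.0 + 155.9, i.e. 50.9 < GI < 260.9.
From triangle HGI: 134.5 < GI < 157.9.
Both must hold, so GI lies in the intersection.

134.5 < GI < 157.9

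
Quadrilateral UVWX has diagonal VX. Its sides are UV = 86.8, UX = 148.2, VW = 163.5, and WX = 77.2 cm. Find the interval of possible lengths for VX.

86.3 < VX < 235.0

From triangle UVX: |86.8 − 148.2| < VX < 86.8 + 148.2, i.e. 61.4 < VX < 235.0.
From triangle WVX: 86.3 < VX < 240.7.
Both must hold, so VX lies in the intersection.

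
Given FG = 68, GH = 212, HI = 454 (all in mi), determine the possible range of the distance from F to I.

The maximum is all hops collinear in one direction: 68 + 212 + 454 = 734.
The longest hop is 454; the others sum to 280. Folding the others back against it leaves at least 454 − 280 = 174.

174 ≤ FI ≤ 734 mi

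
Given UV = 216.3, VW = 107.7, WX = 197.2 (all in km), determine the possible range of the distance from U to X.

0 ≤ UX ≤ 521.2 km

The maximum is all hops collinear in one direction: 216.3 + 107.7 + 197.2 = 521.2.
The longest hop is 216.3; the others sum to 304.9. Since 216.3 ≤ 304.9, the path can fold back on itself completely, so the minimum distance is 0.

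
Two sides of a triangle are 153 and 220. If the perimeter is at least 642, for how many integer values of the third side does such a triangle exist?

Triangle inequality: 67 < x < 373. Perimeter ≥ 642 gives x ≥ 642 − 153 − 220 = 269.
So 269 ≤ x < 373; integers 269 through 372: 104 values.

104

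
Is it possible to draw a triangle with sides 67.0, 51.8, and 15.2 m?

No

The two shorter sides sum to 67.0, exactly equal to the longest side 67.0.
That gives only a degenerate (flat) triangle — the inequality must be strict.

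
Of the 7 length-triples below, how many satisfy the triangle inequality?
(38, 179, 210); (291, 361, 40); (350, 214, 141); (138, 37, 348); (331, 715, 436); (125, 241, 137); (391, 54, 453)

4

(38,179,210): 38+179 > 210 → valid
(40,291,361): 40+291 ≤ 361 → not valid
(141,214,350): 141+214 > 350 → valid
(37,138,348): 37+138 ≤ 348 → not valid
(331,436,715): 331+436 > 715 → valid
(125,137,241): 125+137 > 241 → valid
(54,391,453): 54+391 ≤ 453 → not valid
4 of the 7 triples form a triangle.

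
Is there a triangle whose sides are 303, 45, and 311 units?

The longest side is 311, and the other two sum to 348.
Since 348 > 311, the triangle inequality holds.

Yes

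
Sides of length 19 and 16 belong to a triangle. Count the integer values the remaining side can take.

31

The third side lies in the open interval (3, 35).
Integers from 4 to 34 inclusive: 34 − 4 + 1 = 31.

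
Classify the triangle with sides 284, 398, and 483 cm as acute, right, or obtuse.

acute

Compare the square of the longest side to the sum of squares of the other two: 284² + 398² = 239060 > 233289 = 483².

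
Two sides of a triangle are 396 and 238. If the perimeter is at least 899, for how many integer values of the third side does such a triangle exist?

Triangle inequality: 158 < x < 634. Perimeter ≥ 899 gives x ≥ 899 − 396 − 238 = 265.
So 265 ≤ x < 634; integers 265 through 633: 369 values.

369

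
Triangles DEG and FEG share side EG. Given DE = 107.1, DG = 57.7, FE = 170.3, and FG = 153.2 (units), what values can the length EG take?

From triangle DEG: |107.1 − 57.7| < EG < 107.1 + 57.7, i.e. 49.4 < EG < 164.8.
From triangle FEG: 17.1 < EG < 323.5.
Both must hold, so EG lies in the intersection.

49.4 < EG < 164.8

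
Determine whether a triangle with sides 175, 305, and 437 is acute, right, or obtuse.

obtuse

Compare the square of the longest side to the sum of squares of the other two: 175² + 305² = 123650 < 190969 = 437².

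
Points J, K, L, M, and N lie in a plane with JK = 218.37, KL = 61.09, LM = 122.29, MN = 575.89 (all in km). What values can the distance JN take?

The maximum is all hops collinear in one direction: 218.37 + 61.09 + 122.29 + 575.89 = 977.64.
The longest hop is 575.89; the others sum to 401.75. Folding the others back against it leaves at least 575.89 − 401.75 = 174.14.

174.14 ≤ JN ≤ 977.64 km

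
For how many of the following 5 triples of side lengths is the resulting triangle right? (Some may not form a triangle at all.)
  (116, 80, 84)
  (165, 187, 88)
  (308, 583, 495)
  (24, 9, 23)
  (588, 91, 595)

(116,80,84): 80²+84² = 13456 = 116² → right
(165,187,88): 88²+165² = 34969 = 187² → right
(308,583,495): 308²+495² = 339889 = 583² → right
(24,9,23): 9²+23² = 610 > 576 = 24² → acute
(588,91,595): 91²+588² = 354025 = 595² → right
4 of the 5 are right.

4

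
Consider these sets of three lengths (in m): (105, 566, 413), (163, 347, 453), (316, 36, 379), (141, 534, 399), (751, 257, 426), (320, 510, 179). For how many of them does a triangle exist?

(105,413,566): 105+413 ≤ 566 → not valid
(163,347,453): 163+347 > 453 → valid
(36,316,379): 36+316 ≤ 379 → not valid
(141,399,534): 141+399 > 534 → valid
(257,426,751): 257+426 ≤ 751 → not valid
(179,320,510): 179+320 ≤ 510 → not valid
2 of the 6 triples form a triangle.

2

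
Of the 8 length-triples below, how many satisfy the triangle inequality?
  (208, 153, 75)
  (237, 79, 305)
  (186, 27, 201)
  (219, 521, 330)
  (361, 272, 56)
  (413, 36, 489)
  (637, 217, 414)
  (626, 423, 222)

(75,153,208): 75+153 > 208 → valid
(79,237,305): 79+237 > 305 → valid
(27,186,201): 27+186 > 201 → valid
(219,330,521): 219+330 > 521 → valid
(56,272,361): 56+272 ≤ 361 → not valid
(36,413,489): 36+413 ≤ 489 → not valid
(217,414,637): 217+414 ≤ 637 → not valid
(222,423,626): 222+423 > 626 → valid
5 of the 8 triples form a triangle.

5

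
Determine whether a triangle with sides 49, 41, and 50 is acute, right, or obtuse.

acute

Compare the square of the longest side to the sum of squares of the other two: 41² + 49² = 4082 > 2500 = 50².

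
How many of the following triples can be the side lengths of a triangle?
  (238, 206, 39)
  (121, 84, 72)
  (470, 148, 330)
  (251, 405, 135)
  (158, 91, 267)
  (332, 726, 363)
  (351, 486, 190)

(39,206,238): 39+206 > 238 → valid
(72,84,121): 72+84 > 121 → valid
(148,330,470): 148+330 > 470 → valid
(135,251,405): 135+251 ≤ 405 → not valid
(91,158,267): 91+158 ≤ 267 → not valid
(332,363,726): 332+363 ≤ 726 → not valid
(190,351,486): 190+351 > 486 → valid
4 of the 7 triples form a triangle.

4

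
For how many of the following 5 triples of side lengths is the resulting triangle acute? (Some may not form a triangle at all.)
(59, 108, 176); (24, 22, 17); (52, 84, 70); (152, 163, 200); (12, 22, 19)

(59,108,176): 59+108 ≤ 176, not a triangle
(24,22,17): 17²+22² = 773 > 576 = 24² → acute
(52,84,70): 52²+70² = 7604 > 7056 = 84² → acute
(152,163,200): 152²+163² = 49673 > 40000 = 200² → acute
(12,22,19): 12²+19² = 505 > 484 = 22² → acute
4 of the 5 are acute.

4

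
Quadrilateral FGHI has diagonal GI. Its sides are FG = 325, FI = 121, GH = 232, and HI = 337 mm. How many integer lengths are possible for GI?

From triangle FGI: 204 < GI < 446.
From triangle HGI: 105 < GI < 569.
Intersection: 204 < GI < 446, so integers 205 through 445: 241 values.

241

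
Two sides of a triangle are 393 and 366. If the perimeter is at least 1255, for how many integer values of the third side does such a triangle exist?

263

Triangle inequality: 27 < x < 759. Perimeter ≥ 1255 gives x ≥ 1255 − 393 − 366 = 496.
So 496 ≤ x < 759; integers 496 through 758: 263 values.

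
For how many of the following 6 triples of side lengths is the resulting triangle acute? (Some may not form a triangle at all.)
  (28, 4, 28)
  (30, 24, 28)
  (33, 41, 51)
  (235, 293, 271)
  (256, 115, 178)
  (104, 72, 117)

5

(28,4,28): 4²+28² = 800 > 784 = 28² → acute
(30,24,28): 24²+28² = 1360 > 900 = 30² → acute
(33,41,51): 33²+41² = 2770 > 2601 = 51² → acute
(235,293,271): 235²+271² = 128666 > 85849 = 293² → acute
(256,115,178): 115²+178² = 44909 < 65536 = 256² → obtuse
(104,72,117): 72²+104² = 16000 > 13689 = 117² → acute
5 of the 6 are acute.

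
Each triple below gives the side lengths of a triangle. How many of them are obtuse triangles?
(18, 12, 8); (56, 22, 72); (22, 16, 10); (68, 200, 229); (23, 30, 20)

4

(18,12,8): 8²+12² = 208 < 324 = 18² → obtuse
(56,22,72): 22²+56² = 3620 < 5184 = 72² → obtuse
(22,16,10): 10²+16² = 356 < 484 = 22² → obtuse
(68,200,229): 68²+200² = 44624 < 52441 = 229² → obtuse
(23,30,20): 20²+23² = 929 > 900 = 30² → acute
4 of the 5 are obtuse.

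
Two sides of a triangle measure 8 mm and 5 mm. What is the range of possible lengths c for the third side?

By the triangle inequality, c must be less than 8 + 5 = 13 and greater than |8 − 5| = 3.

3 < c < 13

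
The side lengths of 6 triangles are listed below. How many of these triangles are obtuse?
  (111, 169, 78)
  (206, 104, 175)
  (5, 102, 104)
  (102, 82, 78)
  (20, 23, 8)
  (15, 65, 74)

5

(111,169,78): 78²+111² = 18405 < 28561 = 169² → obtuse
(206,104,175): 104²+175² = 41441 < 42436 = 206² → obtuse
(5,102,104): 5²+102² = 10429 < 10816 = 104² → obtuse
(102,82,78): 78²+82² = 12808 > 10404 = 102² → acute
(20,23,8): 8²+20² = 464 < 529 = 23² → obtuse
(15,65,74): 15²+65² = 4450 < 5476 = 74² → obtuse
5 of the 6 are obtuse.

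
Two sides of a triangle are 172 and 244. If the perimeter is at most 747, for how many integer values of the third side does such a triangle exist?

Triangle inequality: 72 < x < 416. Perimeter ≤ 747 gives x ≤ 747 − 172 − 244 = 331.
So 72 < x ≤ 331; integers 73 through 331: 259 values.

259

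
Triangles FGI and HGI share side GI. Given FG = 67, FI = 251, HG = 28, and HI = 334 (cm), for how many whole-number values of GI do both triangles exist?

11

From triangle FGI: 184 < GI < 318.
From triangle HGI: 306 < GI < 362.
Intersection: 306 < GI < 318, so integers 307 through 317: 11 values.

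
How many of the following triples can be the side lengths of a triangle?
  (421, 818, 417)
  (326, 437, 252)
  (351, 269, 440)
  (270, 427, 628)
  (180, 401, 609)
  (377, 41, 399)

5

(417,421,818): 417+421 > 818 → valid
(252,326,437): 252+326 > 437 → valid
(269,351,440): 269+351 > 440 → valid
(270,427,628): 270+427 > 628 → valid
(180,401,609): 180+401 ≤ 609 → not valid
(41,377,399): 41+377 > 399 → valid
5 of the 6 triples form a triangle.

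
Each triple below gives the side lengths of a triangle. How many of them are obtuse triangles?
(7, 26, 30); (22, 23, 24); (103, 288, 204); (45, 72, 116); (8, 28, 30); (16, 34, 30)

4

(7,26,30): 7²+26² = 725 < 900 = 30² → obtuse
(22,23,24): 22²+23² = 1013 > 576 = 24² → acute
(103,288,204): 103²+204² = 52225 < 82944 = 288² → obtuse
(45,72,116): 45²+72² = 7209 < 13456 = 116² → obtuse
(8,28,30): 8²+28² = 848 < 900 = 30² → obtuse
(16,34,30): 16²+30² = 1156 = 34² → right
4 of the 6 are obtuse.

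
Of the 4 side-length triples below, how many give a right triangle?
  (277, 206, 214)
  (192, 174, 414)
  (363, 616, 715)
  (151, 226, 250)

(277,206,214): 206²+214² = 88232 > 76729 = 277² → acute
(192,174,414): 174+192 ≤ 414, not a triangle
(363,616,715): 363²+616² = 511225 = 715² → right
(151,226,250): 151²+226² = 73877 > 62500 = 250² → acute
1 of the 4 is right.

1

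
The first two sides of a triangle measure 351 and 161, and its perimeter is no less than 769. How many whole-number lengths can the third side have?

255

Triangle inequality: 190 < x < 512. Perimeter ≥ 769 gives x ≥ 769 − 351 − 161 = 257.
So 257 ≤ x < 512; integers 257 through 511: 255 values.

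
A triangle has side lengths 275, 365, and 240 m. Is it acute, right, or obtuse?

right

Compare the square of the longest side to the sum of squares of the other two: 240² + 275² = 133225 = 365².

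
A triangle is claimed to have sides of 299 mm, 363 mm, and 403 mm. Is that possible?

The longest side is 403, and the other two sum to 662.
Since 662 > 403, the triangle inequality holds.

Yes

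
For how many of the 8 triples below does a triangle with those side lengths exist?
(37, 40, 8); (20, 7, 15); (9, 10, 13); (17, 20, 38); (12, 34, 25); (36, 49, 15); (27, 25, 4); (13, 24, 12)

7

(8,37,40): 8+37 > 40 → valid
(7,15,20): 7+15 > 20 → valid
(9,10,13): 9+10 > 13 → valid
(17,20,38): 17+20 ≤ 38 → not valid
(12,25,34): 12+25 > 34 → valid
(15,36,49): 15+36 > 49 → valid
(4,25,27): 4+25 > 27 → valid
(12,13,24): 12+13 > 24 → valid
7 of the 8 triples form a triangle.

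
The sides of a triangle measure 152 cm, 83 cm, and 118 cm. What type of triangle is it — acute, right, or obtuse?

obtuse

Compare the square of the longest side to the sum of squares of the other two: 83² + 118² = 20813 < 23104 = 152².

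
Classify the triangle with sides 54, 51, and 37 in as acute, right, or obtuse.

Compare the square of the longest side to the sum of squares of the other two: 37² + 51² = 3970 > 2916 = 54².

acute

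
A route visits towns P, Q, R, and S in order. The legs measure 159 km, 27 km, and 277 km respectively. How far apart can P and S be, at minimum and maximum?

The maximum is all hops collinear in one direction: 159 + 27 + 277 = 463.
The longest hop is 277; the others sum to 186. Folding the others back against it leaves at least 277 − 186 = 91.

91 ≤ PS ≤ 463 km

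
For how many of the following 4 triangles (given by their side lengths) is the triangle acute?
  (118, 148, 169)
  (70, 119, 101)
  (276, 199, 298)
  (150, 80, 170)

3

(118,148,169): 118²+148² = 35828 > 28561 = 169² → acute
(70,119,101): 70²+101² = 15101 > 14161 = 119² → acute
(276,199,298): 199²+276² = 115777 > 88804 = 298² → acute
(150,80,170): 80²+150² = 28900 = 170² → right
3 of the 4 are acute.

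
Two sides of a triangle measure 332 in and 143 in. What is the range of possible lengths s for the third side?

189 < s < 475

By the triangle inequality, s must be less than 332 + 143 = 475 and greater than |332 − 143| = 189.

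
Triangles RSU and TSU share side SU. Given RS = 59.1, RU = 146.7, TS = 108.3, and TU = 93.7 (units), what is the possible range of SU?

87.6 < SU < 202.0

From triangle RSU: |59.1 − 146.7| < SU < 59.1 + 146.7, i.e. 87.6 < SU < 205.8.
From triangle TSU: 14.6 < SU < 202.0.
Both must hold, so SU lies in the intersection.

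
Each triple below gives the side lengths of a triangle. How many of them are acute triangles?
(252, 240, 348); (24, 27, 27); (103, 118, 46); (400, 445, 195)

1

(252,240,348): 240²+252² = 121104 = 348² → right
(24,27,27): 24²+27² = 1305 > 729 = 27² → acute
(103,118,46): 46²+103² = 12725 < 13924 = 118² → obtuse
(400,445,195): 195²+400² = 198025 = 445² → right
1 of the 4 is acute.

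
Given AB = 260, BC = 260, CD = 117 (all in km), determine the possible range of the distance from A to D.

0 ≤ AD ≤ 637 km

The maximum is all hops collinear in one direction: 260 + 260 + 117 = 637.
The longest hop is 260; the others sum to 377. Since 260 ≤ 377, the path can fold back on itself completely, so the minimum distance is 0.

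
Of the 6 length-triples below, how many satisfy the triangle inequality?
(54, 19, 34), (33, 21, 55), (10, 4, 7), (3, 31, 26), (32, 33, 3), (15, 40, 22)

(19,34,54): 19+34 ≤ 54 → not valid
(21,33,55): 21+33 ≤ 55 → not valid
(4,7,10): 4+7 > 10 → valid
(3,26,31): 3+26 ≤ 31 → not valid
(3,32,33): 3+32 > 33 → valid
(15,22,40): 15+22 ≤ 40 → not valid
2 of the 6 triples form a triangle.

2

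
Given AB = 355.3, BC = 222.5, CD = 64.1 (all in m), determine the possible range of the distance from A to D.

68.7 ≤ AD ≤ 641.9 m

The maximum is all hops collinear in one direction: 355.3 + 222.5 + 64.1 = 641.9.
The longest hop is 355.3; the others sum to 286.6. Folding the others back against it leaves at least 355.3 − 286.6 = 68.7.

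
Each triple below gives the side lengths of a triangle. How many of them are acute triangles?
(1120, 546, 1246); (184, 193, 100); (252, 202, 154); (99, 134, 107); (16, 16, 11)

(1120,546,1246): 546²+1120² = 1552516 = 1246² → right
(184,193,100): 100²+184² = 43856 > 37249 = 193² → acute
(252,202,154): 154²+202² = 64520 > 63504 = 252² → acute
(99,134,107): 99²+107² = 21250 > 17956 = 134² → acute
(16,16,11): 11²+16² = 377 > 256 = 16² → acute
4 of the 5 are acute.

4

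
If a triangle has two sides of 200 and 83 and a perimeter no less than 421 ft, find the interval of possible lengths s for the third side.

138 ≤ s < 283

Triangle inequality alone gives 117 < s < 283.
The perimeter condition gives s ≥ 421 − 200 − 83 = 138.
Intersecting the two: 138 ≤ s < 283.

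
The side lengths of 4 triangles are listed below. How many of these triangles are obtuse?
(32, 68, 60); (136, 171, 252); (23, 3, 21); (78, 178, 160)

2

(32,68,60): 32²+60² = 4624 = 68² → right
(136,171,252): 136²+171² = 47737 < 63504 = 252² → obtuse
(23,3,21): 3²+21² = 450 < 529 = 23² → obtuse
(78,178,160): 78²+160² = 31684 = 178² → right
2 of the 4 are obtuse.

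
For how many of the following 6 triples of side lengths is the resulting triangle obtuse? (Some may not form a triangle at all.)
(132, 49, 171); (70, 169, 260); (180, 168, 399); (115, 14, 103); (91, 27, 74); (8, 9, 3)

4

(132,49,171): 49²+132² = 19825 < 29241 = 171² → obtuse
(70,169,260): 70+169 ≤ 260, not a triangle
(180,168,399): 168+180 ≤ 399, not a triangle
(115,14,103): 14²+103² = 10805 < 13225 = 115² → obtuse
(91,27,74): 27²+74² = 6205 < 8281 = 91² → obtuse
(8,9,3): 3²+8² = 73 < 81 = 9² → obtuse
4 of the 6 are obtuse.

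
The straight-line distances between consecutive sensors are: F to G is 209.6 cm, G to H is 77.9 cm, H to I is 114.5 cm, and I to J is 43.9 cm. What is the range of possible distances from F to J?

The maximum is all hops collinear in one direction: 209.6 + 77.9 + 114.5 + 43.9 = 445.9.
The longest hop is 209.6; the others sum to 236.3. Since 209.6 ≤ 236.3, the path can fold back on itself completely, so the minimum distance is 0.

0 ≤ FJ ≤ 445.9 cm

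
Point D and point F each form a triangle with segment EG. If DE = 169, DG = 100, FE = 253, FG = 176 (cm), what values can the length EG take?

From triangle DEG: |169 − 100| < EG < 169 + 100, i.e. 69 < EG < 269.
From triangle FEG: 77 < EG < 429.
Both must hold, so EG lies in the intersection.

77 < EG < 269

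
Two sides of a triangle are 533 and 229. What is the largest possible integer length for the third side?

The third side must be strictly less than 533 + 229 = 762.
The largest integer below 762 is 761.

761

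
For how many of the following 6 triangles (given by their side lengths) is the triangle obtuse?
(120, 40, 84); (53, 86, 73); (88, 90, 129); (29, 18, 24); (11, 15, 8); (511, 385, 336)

(120,40,84): 40²+84² = 8656 < 14400 = 120² → obtuse
(53,86,73): 53²+73² = 8138 > 7396 = 86² → acute
(88,90,129): 88²+90² = 15844 < 16641 = 129² → obtuse
(29,18,24): 18²+24² = 900 > 841 = 29² → acute
(11,15,8): 8²+11² = 185 < 225 = 15² → obtuse
(511,385,336): 336²+385² = 261121 = 511² → right
3 of the 6 are obtuse.

3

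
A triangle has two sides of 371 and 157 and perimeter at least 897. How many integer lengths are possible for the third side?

159

Triangle inequality: 214 < x < 528. Perimeter ≥ 897 gives x ≥ 897 − 371 − 157 = 369.
So 369 ≤ x < 528; integers 369 through 527: 159 values.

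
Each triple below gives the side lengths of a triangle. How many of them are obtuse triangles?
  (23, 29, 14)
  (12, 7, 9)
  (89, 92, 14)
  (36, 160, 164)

3

(23,29,14): 14²+23² = 725 < 841 = 29² → obtuse
(12,7,9): 7²+9² = 130 < 144 = 12² → obtuse
(89,92,14): 14²+89² = 8117 < 8464 = 92² → obtuse
(36,160,164): 36²+160² = 26896 = 164² → right
3 of the 4 are obtuse.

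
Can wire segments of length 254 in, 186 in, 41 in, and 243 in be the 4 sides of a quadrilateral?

Yes

A quadrilateral exists iff every side is shorter than the sum of the others — equivalently, the longest side is less than the sum of the rest.
Longest side 254 < 470 (sum of the remaining 3), so yes.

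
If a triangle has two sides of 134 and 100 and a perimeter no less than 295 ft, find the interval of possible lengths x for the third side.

61 ≤ x < 234

Triangle inequality alone gives 34 < x < 234.
The perimeter condition gives x ≥ 295 − 134 − 100 = 61.
Intersecting the two: 61 ≤ x < 234.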